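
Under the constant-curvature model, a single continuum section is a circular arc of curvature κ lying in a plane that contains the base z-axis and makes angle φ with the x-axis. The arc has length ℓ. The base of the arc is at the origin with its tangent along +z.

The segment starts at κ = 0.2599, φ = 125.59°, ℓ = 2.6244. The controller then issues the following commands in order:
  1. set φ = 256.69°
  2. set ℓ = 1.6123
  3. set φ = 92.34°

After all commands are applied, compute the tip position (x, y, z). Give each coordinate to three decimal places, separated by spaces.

-0.014 0.333 1.566

initial: κ=0.2599, φ=125.59°, ℓ=2.6244
cmd 1: set φ=256.69° → (κ,φ,ℓ)=(0.2599,256.69°,2.6244) → tip=(-0.1982,-0.8377,2.4256)
cmd 2: set ℓ=1.6123 → (κ,φ,ℓ)=(0.2599,256.69°,1.6123) → tip=(-0.0766,-0.3240,1.5655)
cmd 3: set φ=92.34° → (κ,φ,ℓ)=(0.2599,92.34°,1.6123) → tip=(-0.0136,0.3326,1.5655)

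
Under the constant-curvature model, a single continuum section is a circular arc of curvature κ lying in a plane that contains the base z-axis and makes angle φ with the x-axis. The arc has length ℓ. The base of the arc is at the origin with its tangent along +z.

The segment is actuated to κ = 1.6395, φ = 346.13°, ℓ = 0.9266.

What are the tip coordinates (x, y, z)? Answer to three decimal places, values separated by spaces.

θ = κ·ℓ = 1.6395 × 0.9266 = 1.51916 rad
ρ = (1 − cos θ)/κ = (1 − 0.05161)/1.6395 = 0.57846
z = sin θ / κ = 0.99867/1.6395 = 0.60913
x = ρ cos φ = 0.57846 × cos(346.13°) = 0.56159
y = ρ sin φ = 0.57846 × sin(346.13°) = -0.13867

0.562 -0.139 0.609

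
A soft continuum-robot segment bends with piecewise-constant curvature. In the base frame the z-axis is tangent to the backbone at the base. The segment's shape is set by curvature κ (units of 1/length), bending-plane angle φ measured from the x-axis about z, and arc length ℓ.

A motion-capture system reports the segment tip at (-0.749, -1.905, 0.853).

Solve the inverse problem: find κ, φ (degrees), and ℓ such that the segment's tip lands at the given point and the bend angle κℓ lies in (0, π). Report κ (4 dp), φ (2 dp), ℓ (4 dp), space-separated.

ρ = √(x²+y²) = √(-0.749² + -1.905²) = 2.04696
φ = atan2(y, x) mod 360° = atan2(-1.905, -0.749) = 248.5364°
|p|² = ρ² + z² = 2.04696² + 0.853² = 4.91763
κ = 2ρ / |p|² = 2×2.04696 / 4.91763 = 0.83250
θ = 2·atan2(ρ, z) = 2·atan2(2.04696, 0.853) = 2.35193 rad
ℓ = θ/κ = 2.35193/0.83250 = 2.82515

0.8325 248.54 2.8251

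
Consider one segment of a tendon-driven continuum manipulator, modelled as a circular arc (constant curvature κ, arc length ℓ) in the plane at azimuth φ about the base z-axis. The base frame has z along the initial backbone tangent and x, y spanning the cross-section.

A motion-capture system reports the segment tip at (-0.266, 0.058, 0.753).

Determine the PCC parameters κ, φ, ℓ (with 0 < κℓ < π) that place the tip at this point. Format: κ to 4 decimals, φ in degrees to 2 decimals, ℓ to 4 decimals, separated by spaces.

0.8493 167.70 0.8170

ρ = √(x²+y²) = √(-0.266² + 0.058²) = 0.27225
φ = atan2(y, x) mod 360° = atan2(0.058, -0.266) = 167.6995°
|p|² = ρ² + z² = 0.27225² + 0.753² = 0.64113
κ = 2ρ / |p|² = 2×0.27225 / 0.64113 = 0.84928
θ = 2·atan2(ρ, z) = 2·atan2(0.27225, 0.753) = 0.69386 rad
ℓ = θ/κ = 0.69386/0.84928 = 0.81700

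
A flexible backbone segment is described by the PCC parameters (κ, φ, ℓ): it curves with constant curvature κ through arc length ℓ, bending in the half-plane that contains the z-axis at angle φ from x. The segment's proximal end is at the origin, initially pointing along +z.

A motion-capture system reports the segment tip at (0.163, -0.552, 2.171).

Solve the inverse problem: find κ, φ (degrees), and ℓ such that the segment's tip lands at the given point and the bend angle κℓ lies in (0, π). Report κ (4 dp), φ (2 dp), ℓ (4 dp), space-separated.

ρ = √(x²+y²) = √(0.163² + -0.552²) = 0.57556
φ = atan2(y, x) mod 360° = atan2(-0.552, 0.163) = 286.4513°
|p|² = ρ² + z² = 0.57556² + 2.171² = 5.04451
κ = 2ρ / |p|² = 2×0.57556 / 5.04451 = 0.22819
θ = 2·atan2(ρ, z) = 2·atan2(0.57556, 2.171) = 0.51831 rad
ℓ = θ/κ = 0.51831/0.22819 = 2.27134

0.2282 286.45 2.2713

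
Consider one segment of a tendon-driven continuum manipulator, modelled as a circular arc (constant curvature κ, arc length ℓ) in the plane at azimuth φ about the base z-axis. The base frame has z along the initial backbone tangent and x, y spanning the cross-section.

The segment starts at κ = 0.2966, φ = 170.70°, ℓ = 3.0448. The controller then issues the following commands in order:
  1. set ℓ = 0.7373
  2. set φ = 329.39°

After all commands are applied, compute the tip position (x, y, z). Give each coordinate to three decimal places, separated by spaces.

0.069 -0.041 0.731

initial: κ=0.2966, φ=170.70°, ℓ=3.0448
cmd 1: set ℓ=0.7373 → (κ,φ,ℓ)=(0.2966,170.70°,0.7373) → tip=(-0.0792,0.0130,0.7314)
cmd 2: set φ=329.39° → (κ,φ,ℓ)=(0.2966,329.39°,0.7373) → tip=(0.0691,-0.0409,0.7314)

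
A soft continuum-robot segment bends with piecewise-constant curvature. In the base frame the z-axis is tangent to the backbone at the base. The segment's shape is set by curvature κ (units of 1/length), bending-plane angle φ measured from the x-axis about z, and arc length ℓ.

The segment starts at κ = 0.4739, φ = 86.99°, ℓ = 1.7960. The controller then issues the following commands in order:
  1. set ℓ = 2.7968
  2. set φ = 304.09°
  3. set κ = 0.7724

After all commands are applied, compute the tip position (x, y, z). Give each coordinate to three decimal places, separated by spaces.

initial: κ=0.4739, φ=86.99°, ℓ=1.7960
cmd 1: set ℓ=2.7968 → (κ,φ,ℓ)=(0.4739,86.99°,2.7968) → tip=(0.0839,1.5953,2.0469)
cmd 2: set φ=304.09° → (κ,φ,ℓ)=(0.4739,304.09°,2.7968) → tip=(0.8954,-1.3230,2.0469)
cmd 3: set κ=0.7724 → (κ,φ,ℓ)=(0.7724,304.09°,2.7968) → tip=(1.1290,-1.6682,1.0762)

1.129 -1.668 1.076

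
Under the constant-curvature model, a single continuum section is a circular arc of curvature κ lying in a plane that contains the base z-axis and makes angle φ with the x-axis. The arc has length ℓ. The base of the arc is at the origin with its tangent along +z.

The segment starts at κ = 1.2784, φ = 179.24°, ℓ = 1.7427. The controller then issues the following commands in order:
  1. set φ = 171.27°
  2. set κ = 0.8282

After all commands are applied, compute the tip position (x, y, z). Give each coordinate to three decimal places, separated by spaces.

initial: κ=1.2784, φ=179.24°, ℓ=1.7427
cmd 1: set φ=171.27° → (κ,φ,ℓ)=(1.2784,171.27°,1.7427) → tip=(-1.2454,0.1912,0.6194)
cmd 2: set κ=0.8282 → (κ,φ,ℓ)=(0.8282,171.27°,1.7427) → tip=(-1.0417,0.1600,1.1976)

-1.042 0.160 1.198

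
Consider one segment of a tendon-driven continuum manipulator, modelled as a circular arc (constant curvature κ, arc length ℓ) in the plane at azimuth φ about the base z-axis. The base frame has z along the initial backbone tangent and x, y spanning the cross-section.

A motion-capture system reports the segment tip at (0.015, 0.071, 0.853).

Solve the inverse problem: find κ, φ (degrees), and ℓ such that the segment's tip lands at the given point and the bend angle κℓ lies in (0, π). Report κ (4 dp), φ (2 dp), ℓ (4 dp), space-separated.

0.1980 78.07 0.8571

ρ = √(x²+y²) = √(0.015² + 0.071²) = 0.07257
φ = atan2(y, x) mod 360° = atan2(0.071, 0.015) = 78.0707°
|p|² = ρ² + z² = 0.07257² + 0.853² = 0.73287
κ = 2ρ / |p|² = 2×0.07257 / 0.73287 = 0.19803
θ = 2·atan2(ρ, z) = 2·atan2(0.07257, 0.853) = 0.16974 rad
ℓ = θ/κ = 0.16974/0.19803 = 0.85711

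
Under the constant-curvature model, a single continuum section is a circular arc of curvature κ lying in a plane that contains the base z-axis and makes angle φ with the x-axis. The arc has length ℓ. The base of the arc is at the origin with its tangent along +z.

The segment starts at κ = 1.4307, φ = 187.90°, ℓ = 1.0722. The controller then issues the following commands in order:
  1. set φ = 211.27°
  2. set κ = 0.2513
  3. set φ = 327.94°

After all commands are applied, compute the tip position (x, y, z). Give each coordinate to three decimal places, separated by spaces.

initial: κ=1.4307, φ=187.90°, ℓ=1.0722
cmd 1: set φ=211.27° → (κ,φ,ℓ)=(1.4307,211.27°,1.0722) → tip=(-0.5754,-0.3495,0.6985)
cmd 2: set κ=0.2513 → (κ,φ,ℓ)=(0.2513,211.27°,1.0722) → tip=(-0.1227,-0.0745,1.0593)
cmd 3: set φ=327.94° → (κ,φ,ℓ)=(0.2513,327.94°,1.0722) → tip=(0.1217,-0.0762,1.0593)

0.122 -0.076 1.059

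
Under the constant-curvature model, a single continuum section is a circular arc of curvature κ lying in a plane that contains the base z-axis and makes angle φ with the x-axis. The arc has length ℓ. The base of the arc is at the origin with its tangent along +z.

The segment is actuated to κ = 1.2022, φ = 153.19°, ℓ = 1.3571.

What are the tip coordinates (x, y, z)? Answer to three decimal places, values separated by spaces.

θ = κ·ℓ = 1.2022 × 1.3571 = 1.63151 rad
ρ = (1 − cos θ)/κ = (1 − -0.06067)/1.2022 = 0.88228
z = sin θ / κ = 0.99816/1.2022 = 0.83028
x = ρ cos φ = 0.88228 × cos(153.19°) = -0.78744
y = ρ sin φ = 0.88228 × sin(153.19°) = 0.39794

-0.787 0.398 0.830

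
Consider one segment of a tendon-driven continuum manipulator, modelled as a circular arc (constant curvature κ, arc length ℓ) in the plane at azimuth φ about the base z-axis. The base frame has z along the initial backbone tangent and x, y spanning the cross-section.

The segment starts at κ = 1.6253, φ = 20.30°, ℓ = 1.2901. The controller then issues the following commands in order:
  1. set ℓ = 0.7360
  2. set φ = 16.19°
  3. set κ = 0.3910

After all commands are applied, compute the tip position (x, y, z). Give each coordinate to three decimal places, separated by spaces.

initial: κ=1.6253, φ=20.30°, ℓ=1.2901
cmd 1: set ℓ=0.7360 → (κ,φ,ℓ)=(1.6253,20.30°,0.7360) → tip=(0.3659,0.1354,0.5726)
cmd 2: set φ=16.19° → (κ,φ,ℓ)=(1.6253,16.19°,0.7360) → tip=(0.3747,0.1088,0.5726)
cmd 3: set κ=0.3910 → (κ,φ,ℓ)=(0.3910,16.19°,0.7360) → tip=(0.1010,0.0293,0.7259)

0.101 0.029 0.726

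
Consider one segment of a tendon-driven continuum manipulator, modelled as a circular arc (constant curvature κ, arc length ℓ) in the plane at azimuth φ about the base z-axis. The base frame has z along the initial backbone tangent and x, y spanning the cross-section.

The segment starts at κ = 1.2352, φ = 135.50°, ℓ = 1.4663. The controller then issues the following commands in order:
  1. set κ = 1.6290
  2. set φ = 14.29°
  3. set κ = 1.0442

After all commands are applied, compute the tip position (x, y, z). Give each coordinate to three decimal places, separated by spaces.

0.891 0.227 0.957

initial: κ=1.2352, φ=135.50°, ℓ=1.4663
cmd 1: set κ=1.6290 → (κ,φ,ℓ)=(1.6290,135.50°,1.4663) → tip=(-0.7573,0.7442,0.4198)
cmd 2: set φ=14.29° → (κ,φ,ℓ)=(1.6290,14.29°,1.4663) → tip=(1.0289,0.2621,0.4198)
cmd 3: set κ=1.0442 → (κ,φ,ℓ)=(1.0442,14.29°,1.4663) → tip=(0.8912,0.2270,0.9569)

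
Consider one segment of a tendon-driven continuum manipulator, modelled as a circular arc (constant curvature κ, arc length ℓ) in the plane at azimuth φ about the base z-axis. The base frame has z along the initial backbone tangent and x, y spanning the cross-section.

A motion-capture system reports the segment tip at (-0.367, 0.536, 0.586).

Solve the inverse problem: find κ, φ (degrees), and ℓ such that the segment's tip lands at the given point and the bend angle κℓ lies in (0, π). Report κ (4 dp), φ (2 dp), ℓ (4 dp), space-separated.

1.6975 124.40 0.9860

ρ = √(x²+y²) = √(-0.367² + 0.536²) = 0.64960
φ = atan2(y, x) mod 360° = atan2(0.536, -0.367) = 124.3995°
|p|² = ρ² + z² = 0.64960² + 0.586² = 0.76538
κ = 2ρ / |p|² = 2×0.64960 / 0.76538 = 1.69746
θ = 2·atan2(ρ, z) = 2·atan2(0.64960, 0.586) = 1.67366 rad
ℓ = θ/κ = 1.67366/1.69746 = 0.98597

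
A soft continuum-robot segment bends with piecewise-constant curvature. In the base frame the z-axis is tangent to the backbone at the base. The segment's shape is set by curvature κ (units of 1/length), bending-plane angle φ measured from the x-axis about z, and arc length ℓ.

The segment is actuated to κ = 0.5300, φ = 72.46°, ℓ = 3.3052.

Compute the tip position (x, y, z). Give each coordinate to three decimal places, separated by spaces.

θ = κ·ℓ = 0.5300 × 3.3052 = 1.75176 rad
ρ = (1 − cos θ)/κ = (1 − -0.17997)/0.5300 = 2.22637
z = sin θ / κ = 0.98367/0.5300 = 1.85598
x = ρ cos φ = 2.22637 × cos(72.46°) = 0.67096
y = ρ sin φ = 2.22637 × sin(72.46°) = 2.12285

0.671 2.123 1.856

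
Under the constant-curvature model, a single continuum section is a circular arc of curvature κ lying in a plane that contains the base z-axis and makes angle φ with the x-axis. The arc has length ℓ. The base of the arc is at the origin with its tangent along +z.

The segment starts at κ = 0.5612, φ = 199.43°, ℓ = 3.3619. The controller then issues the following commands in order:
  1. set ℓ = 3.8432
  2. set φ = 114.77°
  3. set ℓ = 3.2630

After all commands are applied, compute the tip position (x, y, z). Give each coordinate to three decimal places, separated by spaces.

initial: κ=0.5612, φ=199.43°, ℓ=3.3619
cmd 1: set ℓ=3.8432 → (κ,φ,ℓ)=(0.5612,199.43°,3.8432) → tip=(-2.6097,-0.9206,1.4846)
cmd 2: set φ=114.77° → (κ,φ,ℓ)=(0.5612,114.77°,3.8432) → tip=(-1.1595,2.5127,1.4846)
cmd 3: set ℓ=3.2630 → (κ,φ,ℓ)=(0.5612,114.77°,3.2630) → tip=(-0.9388,2.0345,1.7218)

-0.939 2.035 1.722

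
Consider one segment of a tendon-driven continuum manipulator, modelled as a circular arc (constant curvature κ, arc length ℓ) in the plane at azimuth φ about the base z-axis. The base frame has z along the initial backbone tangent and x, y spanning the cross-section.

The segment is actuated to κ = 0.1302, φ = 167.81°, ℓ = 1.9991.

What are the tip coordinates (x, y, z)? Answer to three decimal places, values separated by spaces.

-0.253 0.055 1.977

θ = κ·ℓ = 0.1302 × 1.9991 = 0.26028 rad
ρ = (1 − cos θ)/κ = (1 − 0.96632)/0.1302 = 0.25870
z = sin θ / κ = 0.25735/0.1302 = 1.97660
x = ρ cos φ = 0.25870 × cos(167.81°) = -0.25287
y = ρ sin φ = 0.25870 × sin(167.81°) = 0.05463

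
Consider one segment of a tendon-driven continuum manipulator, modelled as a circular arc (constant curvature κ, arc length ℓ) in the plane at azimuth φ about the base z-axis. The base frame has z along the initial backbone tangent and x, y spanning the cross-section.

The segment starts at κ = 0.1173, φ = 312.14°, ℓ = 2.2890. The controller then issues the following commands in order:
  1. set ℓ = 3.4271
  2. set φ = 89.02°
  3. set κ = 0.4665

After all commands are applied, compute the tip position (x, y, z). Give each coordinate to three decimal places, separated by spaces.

0.038 2.203 2.143

initial: κ=0.1173, φ=312.14°, ℓ=2.2890
cmd 1: set ℓ=3.4271 → (κ,φ,ℓ)=(0.1173,312.14°,3.4271) → tip=(0.4560,-0.5039,3.3355)
cmd 2: set φ=89.02° → (κ,φ,ℓ)=(0.1173,89.02°,3.4271) → tip=(0.0116,0.6795,3.3355)
cmd 3: set κ=0.4665 → (κ,φ,ℓ)=(0.4665,89.02°,3.4271) → tip=(0.0377,2.2032,2.1428)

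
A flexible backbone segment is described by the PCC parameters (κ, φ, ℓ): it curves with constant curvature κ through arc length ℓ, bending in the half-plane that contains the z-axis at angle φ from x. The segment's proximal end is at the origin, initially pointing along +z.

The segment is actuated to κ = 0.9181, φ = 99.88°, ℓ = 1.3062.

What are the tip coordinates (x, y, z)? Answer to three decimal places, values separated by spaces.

-0.119 0.683 1.015

θ = κ·ℓ = 0.9181 × 1.3062 = 1.19922 rad
ρ = (1 − cos θ)/κ = (1 − 0.36308)/0.9181 = 0.69373
z = sin θ / κ = 0.93176/0.9181 = 1.01488
x = ρ cos φ = 0.69373 × cos(99.88°) = -0.11903
y = ρ sin φ = 0.69373 × sin(99.88°) = 0.68345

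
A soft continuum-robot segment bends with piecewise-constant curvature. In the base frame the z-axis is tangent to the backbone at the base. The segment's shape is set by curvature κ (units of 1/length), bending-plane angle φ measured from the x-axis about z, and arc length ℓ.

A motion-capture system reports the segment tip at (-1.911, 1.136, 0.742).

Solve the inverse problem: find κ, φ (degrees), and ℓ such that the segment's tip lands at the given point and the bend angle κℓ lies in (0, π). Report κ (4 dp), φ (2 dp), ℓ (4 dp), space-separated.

0.8095 149.27 3.0852

ρ = √(x²+y²) = √(-1.911² + 1.136²) = 2.22315
φ = atan2(y, x) mod 360° = atan2(1.136, -1.911) = 149.2705°
|p|² = ρ² + z² = 2.22315² + 0.742² = 5.49298
κ = 2ρ / |p|² = 2×2.22315 / 5.49298 = 0.80945
θ = 2·atan2(ρ, z) = 2·atan2(2.22315, 0.742) = 2.49732 rad
ℓ = θ/κ = 2.49732/0.80945 = 3.08520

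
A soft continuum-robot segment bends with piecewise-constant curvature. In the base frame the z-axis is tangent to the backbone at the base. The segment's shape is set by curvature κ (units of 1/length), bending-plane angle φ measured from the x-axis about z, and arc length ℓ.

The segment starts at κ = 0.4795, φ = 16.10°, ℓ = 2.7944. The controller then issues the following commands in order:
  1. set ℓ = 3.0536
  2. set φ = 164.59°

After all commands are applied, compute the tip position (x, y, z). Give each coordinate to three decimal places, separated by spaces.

-1.797 0.495 2.074

initial: κ=0.4795, φ=16.10°, ℓ=2.7944
cmd 1: set ℓ=3.0536 → (κ,φ,ℓ)=(0.4795,16.10°,3.0536) → tip=(1.7905,0.5168,2.0737)
cmd 2: set φ=164.59° → (κ,φ,ℓ)=(0.4795,164.59°,3.0536) → tip=(-1.7966,0.4952,2.0737)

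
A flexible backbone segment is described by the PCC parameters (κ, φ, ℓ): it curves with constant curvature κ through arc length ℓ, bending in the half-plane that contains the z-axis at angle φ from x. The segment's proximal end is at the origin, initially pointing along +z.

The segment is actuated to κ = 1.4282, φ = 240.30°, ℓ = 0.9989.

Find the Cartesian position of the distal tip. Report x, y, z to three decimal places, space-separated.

θ = κ·ℓ = 1.4282 × 0.9989 = 1.42663 rad
ρ = (1 − cos θ)/κ = (1 − 0.14367)/1.4282 = 0.59959
z = sin θ / κ = 0.98963/1.4282 = 0.69292
x = ρ cos φ = 0.59959 × cos(240.30°) = -0.29707
y = ρ sin φ = 0.59959 × sin(240.30°) = -0.52082

-0.297 -0.521 0.693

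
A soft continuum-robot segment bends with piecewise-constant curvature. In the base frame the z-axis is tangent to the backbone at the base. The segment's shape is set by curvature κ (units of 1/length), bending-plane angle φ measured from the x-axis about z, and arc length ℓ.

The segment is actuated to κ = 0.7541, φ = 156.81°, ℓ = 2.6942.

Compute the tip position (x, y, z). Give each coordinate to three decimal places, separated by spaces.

θ = κ·ℓ = 0.7541 × 2.6942 = 2.03170 rad
ρ = (1 − cos θ)/κ = (1 − -0.44475)/0.7541 = 1.91587
z = sin θ / κ = 0.89565/0.7541 = 1.18771
x = ρ cos φ = 1.91587 × cos(156.81°) = -1.76107
y = ρ sin φ = 1.91587 × sin(156.81°) = 0.75443

-1.761 0.754 1.188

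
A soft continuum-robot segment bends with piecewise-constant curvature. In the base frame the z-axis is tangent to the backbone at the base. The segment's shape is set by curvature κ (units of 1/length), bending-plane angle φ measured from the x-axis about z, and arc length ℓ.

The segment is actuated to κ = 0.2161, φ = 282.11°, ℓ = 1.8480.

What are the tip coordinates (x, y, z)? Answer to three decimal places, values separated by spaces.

0.076 -0.356 1.799

θ = κ·ℓ = 0.2161 × 1.8480 = 0.39935 rad
ρ = (1 − cos θ)/κ = (1 − 0.92131)/0.2161 = 0.36412
z = sin θ / κ = 0.38882/0.2161 = 1.79927
x = ρ cos φ = 0.36412 × cos(282.11°) = 0.07639
y = ρ sin φ = 0.36412 × sin(282.11°) = -0.35602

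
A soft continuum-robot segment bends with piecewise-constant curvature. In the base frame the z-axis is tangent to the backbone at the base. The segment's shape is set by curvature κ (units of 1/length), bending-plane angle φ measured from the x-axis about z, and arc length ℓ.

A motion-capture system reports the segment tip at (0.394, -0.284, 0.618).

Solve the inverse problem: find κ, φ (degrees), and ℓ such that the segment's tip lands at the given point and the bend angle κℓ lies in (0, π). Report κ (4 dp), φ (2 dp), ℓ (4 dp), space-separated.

1.5723 324.22 0.8473

ρ = √(x²+y²) = √(0.394² + -0.284²) = 0.48569
φ = atan2(y, x) mod 360° = atan2(-0.284, 0.394) = 324.2155°
|p|² = ρ² + z² = 0.48569² + 0.618² = 0.61782
κ = 2ρ / |p|² = 2×0.48569 / 0.61782 = 1.57227
θ = 2·atan2(ρ, z) = 2·atan2(0.48569, 0.618) = 1.33217 rad
ℓ = θ/κ = 1.33217/1.57227 = 0.84729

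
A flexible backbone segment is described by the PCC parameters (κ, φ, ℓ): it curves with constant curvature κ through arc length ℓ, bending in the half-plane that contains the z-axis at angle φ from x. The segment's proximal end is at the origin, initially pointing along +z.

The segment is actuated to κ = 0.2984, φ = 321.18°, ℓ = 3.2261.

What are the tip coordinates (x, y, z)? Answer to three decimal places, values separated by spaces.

1.119 -0.901 2.750

θ = κ·ℓ = 0.2984 × 3.2261 = 0.96267 rad
ρ = (1 − cos θ)/κ = (1 − 0.57133)/0.2984 = 1.43655
z = sin θ / κ = 0.82072/0.2984 = 2.75040
x = ρ cos φ = 1.43655 × cos(321.18°) = 1.11925
y = ρ sin φ = 1.43655 × sin(321.18°) = -0.90054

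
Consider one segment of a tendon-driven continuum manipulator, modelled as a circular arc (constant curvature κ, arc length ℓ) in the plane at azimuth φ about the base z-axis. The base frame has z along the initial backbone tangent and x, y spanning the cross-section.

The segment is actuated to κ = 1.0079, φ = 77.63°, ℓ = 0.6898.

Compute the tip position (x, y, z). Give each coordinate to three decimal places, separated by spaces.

0.049 0.225 0.636

θ = κ·ℓ = 1.0079 × 0.6898 = 0.69525 rad
ρ = (1 − cos θ)/κ = (1 − 0.76789)/1.0079 = 0.23029
z = sin θ / κ = 0.64058/1.0079 = 0.63556
x = ρ cos φ = 0.23029 × cos(77.63°) = 0.04933
y = ρ sin φ = 0.23029 × sin(77.63°) = 0.22494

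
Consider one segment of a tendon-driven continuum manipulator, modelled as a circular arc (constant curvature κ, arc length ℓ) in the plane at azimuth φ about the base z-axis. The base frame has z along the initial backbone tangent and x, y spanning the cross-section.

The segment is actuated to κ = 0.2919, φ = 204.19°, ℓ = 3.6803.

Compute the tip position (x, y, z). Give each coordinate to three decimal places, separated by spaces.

θ = κ·ℓ = 0.2919 × 3.6803 = 1.07428 rad
ρ = (1 − cos θ)/κ = (1 − 0.47637)/0.2919 = 1.79388
z = sin θ / κ = 0.87925/0.2919 = 3.01215
x = ρ cos φ = 1.79388 × cos(204.19°) = -1.63636
y = ρ sin φ = 1.79388 × sin(204.19°) = -0.73507

-1.636 -0.735 3.012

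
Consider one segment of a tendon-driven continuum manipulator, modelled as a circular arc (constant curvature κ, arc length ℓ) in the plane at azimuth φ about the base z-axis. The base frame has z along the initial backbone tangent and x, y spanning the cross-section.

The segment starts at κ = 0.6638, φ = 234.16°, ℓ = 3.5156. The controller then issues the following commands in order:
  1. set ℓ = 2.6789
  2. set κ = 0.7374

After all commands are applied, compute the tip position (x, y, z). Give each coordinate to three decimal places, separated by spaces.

-1.107 -1.532 1.247

initial: κ=0.6638, φ=234.16°, ℓ=3.5156
cmd 1: set ℓ=2.6789 → (κ,φ,ℓ)=(0.6638,234.16°,2.6789) → tip=(-1.0638,-1.4728,1.4742)
cmd 2: set κ=0.7374 → (κ,φ,ℓ)=(0.7374,234.16°,2.6789) → tip=(-1.1066,-1.5321,1.2466)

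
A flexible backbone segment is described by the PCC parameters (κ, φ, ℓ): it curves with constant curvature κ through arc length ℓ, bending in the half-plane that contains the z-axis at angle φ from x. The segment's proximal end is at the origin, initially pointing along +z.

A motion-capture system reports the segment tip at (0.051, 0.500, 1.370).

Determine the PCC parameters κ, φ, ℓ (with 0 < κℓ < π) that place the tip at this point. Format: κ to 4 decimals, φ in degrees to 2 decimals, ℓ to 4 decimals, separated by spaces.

ρ = √(x²+y²) = √(0.051² + 0.500²) = 0.50259
φ = atan2(y, x) mod 360° = atan2(0.500, 0.051) = 84.1760°
|p|² = ρ² + z² = 0.50259² + 1.370² = 2.12950
κ = 2ρ / |p|² = 2×0.50259 / 2.12950 = 0.47203
θ = 2·atan2(ρ, z) = 2·atan2(0.50259, 1.370) = 0.70323 rad
ℓ = θ/κ = 0.70323/0.47203 = 1.48979

0.4720 84.18 1.4898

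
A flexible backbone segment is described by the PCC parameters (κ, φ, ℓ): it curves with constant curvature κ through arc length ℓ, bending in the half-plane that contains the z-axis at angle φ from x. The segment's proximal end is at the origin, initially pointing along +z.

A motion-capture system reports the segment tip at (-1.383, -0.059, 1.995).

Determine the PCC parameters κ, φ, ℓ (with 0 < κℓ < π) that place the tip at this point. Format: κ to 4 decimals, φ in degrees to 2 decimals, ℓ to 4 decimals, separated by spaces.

ρ = √(x²+y²) = √(-1.383² + -0.059²) = 1.38426
φ = atan2(y, x) mod 360° = atan2(-0.059, -1.383) = 182.4428°
|p|² = ρ² + z² = 1.38426² + 1.995² = 5.89620
κ = 2ρ / |p|² = 2×1.38426 / 5.89620 = 0.46954
θ = 2·atan2(ρ, z) = 2·atan2(1.38426, 1.995) = 1.21319 rad
ℓ = θ/κ = 1.21319/0.46954 = 2.58377

0.4695 182.44 2.5838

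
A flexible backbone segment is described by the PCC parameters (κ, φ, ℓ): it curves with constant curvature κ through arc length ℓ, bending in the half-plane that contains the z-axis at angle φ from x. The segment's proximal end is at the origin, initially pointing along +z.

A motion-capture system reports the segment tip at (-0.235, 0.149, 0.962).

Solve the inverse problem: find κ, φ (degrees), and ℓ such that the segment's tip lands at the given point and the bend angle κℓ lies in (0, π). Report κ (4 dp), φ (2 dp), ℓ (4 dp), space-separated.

ρ = √(x²+y²) = √(-0.235² + 0.149²) = 0.27826
φ = atan2(y, x) mod 360° = atan2(0.149, -0.235) = 147.6236°
|p|² = ρ² + z² = 0.27826² + 0.962² = 1.00287
κ = 2ρ / |p|² = 2×0.27826 / 1.00287 = 0.55492
θ = 2·atan2(ρ, z) = 2·atan2(0.27826, 0.962) = 0.56312 rad
ℓ = θ/κ = 0.56312/0.55492 = 1.01479

0.5549 147.62 1.0148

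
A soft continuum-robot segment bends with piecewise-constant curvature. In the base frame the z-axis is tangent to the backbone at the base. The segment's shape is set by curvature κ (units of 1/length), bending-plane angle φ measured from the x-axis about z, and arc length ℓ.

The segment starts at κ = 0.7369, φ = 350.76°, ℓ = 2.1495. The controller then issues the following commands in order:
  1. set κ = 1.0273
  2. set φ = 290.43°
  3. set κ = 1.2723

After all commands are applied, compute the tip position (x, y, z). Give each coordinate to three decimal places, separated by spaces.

initial: κ=0.7369, φ=350.76°, ℓ=2.1495
cmd 1: set κ=1.0273 → (κ,φ,ℓ)=(1.0273,350.76°,2.1495) → tip=(1.5326,-0.2493,0.7823)
cmd 2: set φ=290.43° → (κ,φ,ℓ)=(1.0273,290.43°,2.1495) → tip=(0.5420,-1.4550,0.7823)
cmd 3: set κ=1.2723 → (κ,φ,ℓ)=(1.2723,290.43°,2.1495) → tip=(0.5263,-1.4130,0.3110)

0.526 -1.413 0.311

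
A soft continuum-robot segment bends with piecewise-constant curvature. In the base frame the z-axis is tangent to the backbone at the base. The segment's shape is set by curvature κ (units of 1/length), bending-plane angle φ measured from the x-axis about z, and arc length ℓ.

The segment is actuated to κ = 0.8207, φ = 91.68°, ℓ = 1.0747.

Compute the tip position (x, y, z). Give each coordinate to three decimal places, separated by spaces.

θ = κ·ℓ = 0.8207 × 1.0747 = 0.88201 rad
ρ = (1 − cos θ)/κ = (1 − 0.63560)/0.8207 = 0.44401
z = sin θ / κ = 0.77202/0.8207 = 0.94068
x = ρ cos φ = 0.44401 × cos(91.68°) = -0.01302
y = ρ sin φ = 0.44401 × sin(91.68°) = 0.44382

-0.013 0.444 0.941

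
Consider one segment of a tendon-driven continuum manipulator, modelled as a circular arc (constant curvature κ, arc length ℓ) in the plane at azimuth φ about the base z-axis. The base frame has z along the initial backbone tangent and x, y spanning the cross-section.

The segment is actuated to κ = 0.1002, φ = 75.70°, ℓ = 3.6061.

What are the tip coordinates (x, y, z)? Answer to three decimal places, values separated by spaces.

θ = κ·ℓ = 0.1002 × 3.6061 = 0.36133 rad
ρ = (1 − cos θ)/κ = (1 − 0.93543)/0.1002 = 0.64444
z = sin θ / κ = 0.35352/0.1002 = 3.52814
x = ρ cos φ = 0.64444 × cos(75.70°) = 0.15918
y = ρ sin φ = 0.64444 × sin(75.70°) = 0.62447

0.159 0.624 3.528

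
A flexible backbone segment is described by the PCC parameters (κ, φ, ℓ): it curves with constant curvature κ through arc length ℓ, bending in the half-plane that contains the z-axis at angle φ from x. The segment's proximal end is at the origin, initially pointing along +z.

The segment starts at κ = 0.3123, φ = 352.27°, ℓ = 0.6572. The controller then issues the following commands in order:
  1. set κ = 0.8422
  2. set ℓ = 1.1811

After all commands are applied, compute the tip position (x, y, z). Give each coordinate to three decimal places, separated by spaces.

0.536 -0.073 0.996

initial: κ=0.3123, φ=352.27°, ℓ=0.6572
cmd 1: set κ=0.8422 → (κ,φ,ℓ)=(0.8422,352.27°,0.6572) → tip=(0.1757,-0.0238,0.6242)
cmd 2: set ℓ=1.1811 → (κ,φ,ℓ)=(0.8422,352.27°,1.1811) → tip=(0.5357,-0.0727,0.9957)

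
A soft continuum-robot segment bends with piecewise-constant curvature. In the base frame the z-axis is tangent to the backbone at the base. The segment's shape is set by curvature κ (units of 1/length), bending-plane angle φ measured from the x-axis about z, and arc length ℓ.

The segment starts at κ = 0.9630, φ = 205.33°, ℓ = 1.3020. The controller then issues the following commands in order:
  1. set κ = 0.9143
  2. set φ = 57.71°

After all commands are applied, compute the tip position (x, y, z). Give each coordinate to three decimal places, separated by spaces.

initial: κ=0.9630, φ=205.33°, ℓ=1.3020
cmd 1: set κ=0.9143 → (κ,φ,ℓ)=(0.9143,205.33°,1.3020) → tip=(-0.6215,-0.2942,1.0156)
cmd 2: set φ=57.71° → (κ,φ,ℓ)=(0.9143,57.71°,1.3020) → tip=(0.3674,0.5813,1.0156)

0.367 0.581 1.016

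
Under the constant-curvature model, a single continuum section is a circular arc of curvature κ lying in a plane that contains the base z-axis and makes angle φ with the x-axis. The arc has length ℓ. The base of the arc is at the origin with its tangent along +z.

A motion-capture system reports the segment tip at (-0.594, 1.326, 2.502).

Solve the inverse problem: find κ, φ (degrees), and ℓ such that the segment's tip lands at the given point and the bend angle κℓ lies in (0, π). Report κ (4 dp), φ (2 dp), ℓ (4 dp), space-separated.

ρ = √(x²+y²) = √(-0.594² + 1.326²) = 1.45297
φ = atan2(y, x) mod 360° = atan2(1.326, -0.594) = 114.1307°
|p|² = ρ² + z² = 1.45297² + 2.502² = 8.37112
κ = 2ρ / |p|² = 2×1.45297 / 8.37112 = 0.34714
θ = 2·atan2(ρ, z) = 2·atan2(1.45297, 2.502) = 1.05225 rad
ℓ = θ/κ = 1.05225/0.34714 = 3.03121

0.3471 114.13 3.0312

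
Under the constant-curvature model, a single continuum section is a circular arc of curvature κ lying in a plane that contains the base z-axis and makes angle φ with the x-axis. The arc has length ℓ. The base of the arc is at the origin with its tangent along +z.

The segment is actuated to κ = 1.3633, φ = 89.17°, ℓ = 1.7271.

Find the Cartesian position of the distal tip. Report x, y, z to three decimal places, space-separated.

θ = κ·ℓ = 1.3633 × 1.7271 = 2.35456 rad
ρ = (1 − cos θ)/κ = (1 − -0.70595)/1.3633 = 1.25134
z = sin θ / κ = 0.70826/1.3633 = 0.51952
x = ρ cos φ = 1.25134 × cos(89.17°) = 0.01813
y = ρ sin φ = 1.25134 × sin(89.17°) = 1.25121

0.018 1.251 0.520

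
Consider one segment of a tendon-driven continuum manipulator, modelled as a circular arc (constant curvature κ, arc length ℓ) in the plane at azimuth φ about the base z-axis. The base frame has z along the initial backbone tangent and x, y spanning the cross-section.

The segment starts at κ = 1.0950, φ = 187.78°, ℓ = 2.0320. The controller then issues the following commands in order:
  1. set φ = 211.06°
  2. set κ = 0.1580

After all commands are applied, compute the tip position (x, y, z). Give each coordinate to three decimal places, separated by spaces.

-0.277 -0.167 1.997

initial: κ=1.0950, φ=187.78°, ℓ=2.0320
cmd 1: set φ=211.06° → (κ,φ,ℓ)=(1.0950,211.06°,2.0320) → tip=(-1.2584,-0.7579,0.7247)
cmd 2: set κ=0.1580 → (κ,φ,ℓ)=(0.1580,211.06°,2.0320) → tip=(-0.2770,-0.1669,1.9973)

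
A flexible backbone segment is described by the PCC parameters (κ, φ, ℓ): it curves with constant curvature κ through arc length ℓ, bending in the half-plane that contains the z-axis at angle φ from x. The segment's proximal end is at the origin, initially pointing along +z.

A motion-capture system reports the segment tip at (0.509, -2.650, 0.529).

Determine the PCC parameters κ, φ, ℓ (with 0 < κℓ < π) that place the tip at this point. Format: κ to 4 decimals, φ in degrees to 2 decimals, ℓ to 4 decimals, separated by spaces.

0.7137 280.87 3.8591

ρ = √(x²+y²) = √(0.509² + -2.650²) = 2.69844
φ = atan2(y, x) mod 360° = atan2(-2.650, 0.509) = 280.8727°
|p|² = ρ² + z² = 2.69844² + 0.529² = 7.56142
κ = 2ρ / |p|² = 2×2.69844 / 7.56142 = 0.71374
θ = 2·atan2(ρ, z) = 2·atan2(2.69844, 0.529) = 2.75442 rad
ℓ = θ/κ = 2.75442/0.71374 = 3.85915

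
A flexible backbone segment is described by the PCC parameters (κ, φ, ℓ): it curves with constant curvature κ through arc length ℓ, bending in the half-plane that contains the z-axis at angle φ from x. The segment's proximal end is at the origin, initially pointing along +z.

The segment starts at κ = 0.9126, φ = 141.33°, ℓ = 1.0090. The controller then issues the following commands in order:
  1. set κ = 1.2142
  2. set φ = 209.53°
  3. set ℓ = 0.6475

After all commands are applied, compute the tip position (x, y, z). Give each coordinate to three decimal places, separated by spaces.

initial: κ=0.9126, φ=141.33°, ℓ=1.0090
cmd 1: set κ=1.2142 → (κ,φ,ℓ)=(1.2142,141.33°,1.0090) → tip=(-0.4251,0.3402,0.7749)
cmd 2: set φ=209.53° → (κ,φ,ℓ)=(1.2142,209.53°,1.0090) → tip=(-0.4738,-0.2684,0.7749)
cmd 3: set ℓ=0.6475 → (κ,φ,ℓ)=(1.2142,209.53°,0.6475) → tip=(-0.2103,-0.1191,0.5828)

-0.210 -0.119 0.583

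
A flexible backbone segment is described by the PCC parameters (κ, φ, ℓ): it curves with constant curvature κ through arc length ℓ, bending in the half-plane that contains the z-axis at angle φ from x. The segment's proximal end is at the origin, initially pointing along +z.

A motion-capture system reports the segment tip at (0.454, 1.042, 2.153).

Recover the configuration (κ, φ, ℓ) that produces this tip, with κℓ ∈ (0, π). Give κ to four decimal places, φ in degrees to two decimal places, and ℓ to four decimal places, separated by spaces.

0.3835 66.46 2.5330

ρ = √(x²+y²) = √(0.454² + 1.042²) = 1.13661
φ = atan2(y, x) mod 360° = atan2(1.042, 0.454) = 66.4572°
|p|² = ρ² + z² = 1.13661² + 2.153² = 5.92729
κ = 2ρ / |p|² = 2×1.13661 / 5.92729 = 0.38352
θ = 2·atan2(ρ, z) = 2·atan2(1.13661, 2.153) = 0.97146 rad
ℓ = θ/κ = 0.97146/0.38352 = 2.53304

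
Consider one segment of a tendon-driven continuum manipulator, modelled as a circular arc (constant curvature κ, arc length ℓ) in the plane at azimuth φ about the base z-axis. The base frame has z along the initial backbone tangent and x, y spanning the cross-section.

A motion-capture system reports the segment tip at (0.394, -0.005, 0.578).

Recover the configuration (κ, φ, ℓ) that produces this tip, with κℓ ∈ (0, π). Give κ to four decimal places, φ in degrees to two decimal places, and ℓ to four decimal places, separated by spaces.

ρ = √(x²+y²) = √(0.394² + -0.005²) = 0.39403
φ = atan2(y, x) mod 360° = atan2(-0.005, 0.394) = 359.2729°
|p|² = ρ² + z² = 0.39403² + 0.578² = 0.48934
κ = 2ρ / |p|² = 2×0.39403 / 0.48934 = 1.61045
θ = 2·atan2(ρ, z) = 2·atan2(0.39403, 0.578) = 1.19670 rad
ℓ = θ/κ = 1.19670/1.61045 = 0.74309

1.6104 359.27 0.7431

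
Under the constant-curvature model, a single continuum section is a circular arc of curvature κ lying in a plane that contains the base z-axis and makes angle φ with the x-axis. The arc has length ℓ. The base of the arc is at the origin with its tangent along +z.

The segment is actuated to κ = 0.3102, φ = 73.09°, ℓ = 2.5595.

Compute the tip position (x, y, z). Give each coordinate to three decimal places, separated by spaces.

θ = κ·ℓ = 0.3102 × 2.5595 = 0.79396 rad
ρ = (1 − cos θ)/κ = (1 − 0.70103)/0.3102 = 0.96380
z = sin θ / κ = 0.71313/0.3102 = 2.29895
x = ρ cos φ = 0.96380 × cos(73.09°) = 0.28034
y = ρ sin φ = 0.96380 × sin(73.09°) = 0.92213

0.280 0.922 2.299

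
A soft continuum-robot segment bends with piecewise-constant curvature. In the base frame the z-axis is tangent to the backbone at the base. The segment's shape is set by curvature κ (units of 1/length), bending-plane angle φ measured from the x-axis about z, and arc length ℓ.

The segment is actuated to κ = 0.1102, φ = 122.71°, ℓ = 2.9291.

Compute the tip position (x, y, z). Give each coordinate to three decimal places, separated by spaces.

θ = κ·ℓ = 0.1102 × 2.9291 = 0.32279 rad
ρ = (1 − cos θ)/κ = (1 − 0.94836)/0.1102 = 0.46865
z = sin θ / κ = 0.31721/0.1102 = 2.87850
x = ρ cos φ = 0.46865 × cos(122.71°) = -0.25325
y = ρ sin φ = 0.46865 × sin(122.71°) = 0.39433

-0.253 0.394 2.878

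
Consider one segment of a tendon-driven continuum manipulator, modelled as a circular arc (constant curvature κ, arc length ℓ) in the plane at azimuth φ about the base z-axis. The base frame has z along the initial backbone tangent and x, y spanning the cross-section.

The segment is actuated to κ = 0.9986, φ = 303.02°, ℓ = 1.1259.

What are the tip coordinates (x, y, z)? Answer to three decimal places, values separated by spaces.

θ = κ·ℓ = 0.9986 × 1.1259 = 1.12432 rad
ρ = (1 − cos θ)/κ = (1 − 0.43179)/0.9986 = 0.56901
z = sin θ / κ = 0.90198/0.9986 = 0.90324
x = ρ cos φ = 0.56901 × cos(303.02°) = 0.31007
y = ρ sin φ = 0.56901 × sin(303.02°) = -0.47710

0.310 -0.477 0.903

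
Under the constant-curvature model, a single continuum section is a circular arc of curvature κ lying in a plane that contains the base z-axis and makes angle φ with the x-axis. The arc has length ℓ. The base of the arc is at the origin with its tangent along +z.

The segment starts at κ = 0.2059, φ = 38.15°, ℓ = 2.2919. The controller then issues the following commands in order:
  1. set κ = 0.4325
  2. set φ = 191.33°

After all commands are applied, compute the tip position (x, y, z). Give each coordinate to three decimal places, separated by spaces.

initial: κ=0.2059, φ=38.15°, ℓ=2.2919
cmd 1: set κ=0.4325 → (κ,φ,ℓ)=(0.4325,38.15°,2.2919) → tip=(0.8225,0.6461,1.9346)
cmd 2: set φ=191.33° → (κ,φ,ℓ)=(0.4325,191.33°,2.2919) → tip=(-1.0255,-0.2055,1.9346)

-1.026 -0.205 1.935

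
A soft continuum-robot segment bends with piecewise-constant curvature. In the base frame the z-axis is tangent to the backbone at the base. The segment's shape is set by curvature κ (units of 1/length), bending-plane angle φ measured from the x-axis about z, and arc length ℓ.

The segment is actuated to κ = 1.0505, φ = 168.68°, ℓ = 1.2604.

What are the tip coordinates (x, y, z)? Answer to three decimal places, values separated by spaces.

-0.705 0.141 0.923

θ = κ·ℓ = 1.0505 × 1.2604 = 1.32405 rad
ρ = (1 − cos θ)/κ = (1 − 0.24425)/1.0505 = 0.71942
z = sin θ / κ = 0.96971/1.0505 = 0.92310
x = ρ cos φ = 0.71942 × cos(168.68°) = -0.70542
y = ρ sin φ = 0.71942 × sin(168.68°) = 0.14121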